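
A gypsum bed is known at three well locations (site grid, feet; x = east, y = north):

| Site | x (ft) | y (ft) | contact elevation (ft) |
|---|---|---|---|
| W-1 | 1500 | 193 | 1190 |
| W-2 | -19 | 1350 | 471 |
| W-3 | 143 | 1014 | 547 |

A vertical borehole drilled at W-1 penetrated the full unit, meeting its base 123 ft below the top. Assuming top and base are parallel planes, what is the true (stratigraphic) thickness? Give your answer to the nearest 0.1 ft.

Two edge vectors: W-1→W-2 = (-1519, 1157, -719), W-1→W-3 = (-1357, 821, -643).
Normal n = (W-1→W-2) × (W-1→W-3) = (-153652, -1034, 322950).
So ∂z/∂x = −n_x/n_z = 0.47578 and ∂z/∂y = −n_y/n_z = 0.00320.
|∇z| = √(a²+b²) = 0.47579, so dip δ = arctan(0.47579) = 25.44°.
True thickness = vertical thickness × cos δ = 123 × cos 25.44° = 111.1 ft.

111.1 ft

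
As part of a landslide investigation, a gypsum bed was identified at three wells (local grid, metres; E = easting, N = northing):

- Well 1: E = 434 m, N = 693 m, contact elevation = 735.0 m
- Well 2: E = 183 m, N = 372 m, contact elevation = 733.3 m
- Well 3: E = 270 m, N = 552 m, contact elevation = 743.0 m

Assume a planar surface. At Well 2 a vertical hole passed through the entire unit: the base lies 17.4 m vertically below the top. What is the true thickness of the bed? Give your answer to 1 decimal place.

Let the plane be z = a·E + b·N + c.
Well 2−Well 1: −251a − 321b = −1.7;  Well 3−Well 1: −164a − 141b = 8.
Solving gives a = −0.16274, b = 0.13255.
|∇z| = √(a²+b²) = 0.20988, so dip δ = arctan(0.20988) = 11.85°.
True thickness = vertical thickness × cos δ = 17.4 × cos 11.85° = 17.0 m.

17.0 m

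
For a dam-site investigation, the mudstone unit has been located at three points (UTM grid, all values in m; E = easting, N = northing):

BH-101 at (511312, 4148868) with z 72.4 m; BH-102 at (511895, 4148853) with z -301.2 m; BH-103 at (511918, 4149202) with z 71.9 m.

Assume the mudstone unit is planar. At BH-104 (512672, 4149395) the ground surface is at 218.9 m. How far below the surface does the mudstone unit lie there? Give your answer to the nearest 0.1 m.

Two edge vectors: BH-101→BH-102 = (583, -15, -373.6), BH-101→BH-103 = (606, 334, -0.5).
Normal n = (BH-101→BH-102) × (BH-101→BH-103) = (124789.9, -226110.1, 203812).
So ∂z/∂E = −n_x/n_z = −0.612279454 and ∂z/∂N = −n_y/n_z = 1.109405236.
Intercept c from BH-101: 72.4 + 313065.83 − 4602775.88 = −4289637.65.
At (512672, 4149395): z_contact = −313898.53 + 4603360.54 − 4289637.65 = -175.64 m.
Depth below ground = 218.9 − (-175.64) = 394.5 m.

394.5 m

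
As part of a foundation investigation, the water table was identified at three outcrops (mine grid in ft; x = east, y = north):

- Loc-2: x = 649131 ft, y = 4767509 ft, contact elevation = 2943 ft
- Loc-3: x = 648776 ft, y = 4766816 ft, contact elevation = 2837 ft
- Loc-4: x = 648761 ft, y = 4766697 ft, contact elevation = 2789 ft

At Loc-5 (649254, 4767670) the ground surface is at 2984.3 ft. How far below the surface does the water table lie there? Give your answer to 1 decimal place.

42.9 ft

Let the plane be z = a·x + b·y + c.
Loc-3−Loc-2: −355a − 693b = −106;  Loc-4−Loc-2: −370a − 812b = −154.
Solving gives a = −0.648351648, b = 0.485086342.
Then c = 2943 − a·649131 − b·4767509 = −1888845.35.
At (649254, 4767670): z_contact = −420944.90 + 2312731.60 − 1888845.35 = 2941.35 ft.
Depth below ground = 2984.3 − 2941.35 = 42.9 ft.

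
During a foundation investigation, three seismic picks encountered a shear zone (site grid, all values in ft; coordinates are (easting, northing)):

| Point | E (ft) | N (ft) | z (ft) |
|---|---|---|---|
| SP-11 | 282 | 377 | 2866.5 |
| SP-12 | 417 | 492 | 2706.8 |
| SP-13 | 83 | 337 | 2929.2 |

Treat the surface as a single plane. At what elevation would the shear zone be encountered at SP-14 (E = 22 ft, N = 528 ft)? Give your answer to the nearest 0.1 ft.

Let the plane be z = a·E + b·N + c.
SP-12−SP-11: 135a + 115b = −159.7;  SP-13−SP-11: −199a − 40b = 62.7.
Solving gives a = −0.04704, b = −1.33347.
Then c = 2866.5 − a·282 − b·377 = 3382.49.
At (22, 528): z = −1.0 − 704.1 + 3382.49 = 2677.4 ft.

2677.4 ft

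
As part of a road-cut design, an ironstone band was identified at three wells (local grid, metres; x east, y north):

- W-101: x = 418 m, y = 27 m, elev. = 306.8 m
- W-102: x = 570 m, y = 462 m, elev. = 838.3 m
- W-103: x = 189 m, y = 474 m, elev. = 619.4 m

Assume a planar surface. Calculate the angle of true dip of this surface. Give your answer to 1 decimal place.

49.7°

Two edge vectors: W-101→W-102 = (152, 435, 531.5), W-101→W-103 = (-229, 447, 312.6).
Normal n = (W-101→W-102) × (W-101→W-103) = (-101599.5, -169228.7, 167559).
So ∂z/∂x = −n_x/n_z = 0.60635 and ∂z/∂y = −n_y/n_z = 1.00996.
Gradient magnitude |∇z| = √(a² + b²) = √(0.36766 + 1.02003) = 1.17800.
True dip = arctan(1.17800) = 49.7°, dipping toward SSW (azimuth ≈ 211°).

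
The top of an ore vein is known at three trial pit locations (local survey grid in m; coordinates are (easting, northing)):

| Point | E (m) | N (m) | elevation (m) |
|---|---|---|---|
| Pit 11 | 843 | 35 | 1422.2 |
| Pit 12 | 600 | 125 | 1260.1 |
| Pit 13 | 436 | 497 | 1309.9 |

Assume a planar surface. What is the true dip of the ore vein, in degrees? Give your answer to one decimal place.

44.9°

Let the plane be z = a·E + b·N + c.
Pit 12−Pit 11: −243a + 90b = −162.1;  Pit 13−Pit 11: −407a + 462b = −112.3.
Solving gives a = 0.85651, b = 0.51147.
Gradient magnitude |∇z| = √(a² + b²) = √(0.73361 + 0.26161) = 0.99761.
True dip = arctan(0.99761) = 44.9°, dipping toward WSW (azimuth ≈ 239°).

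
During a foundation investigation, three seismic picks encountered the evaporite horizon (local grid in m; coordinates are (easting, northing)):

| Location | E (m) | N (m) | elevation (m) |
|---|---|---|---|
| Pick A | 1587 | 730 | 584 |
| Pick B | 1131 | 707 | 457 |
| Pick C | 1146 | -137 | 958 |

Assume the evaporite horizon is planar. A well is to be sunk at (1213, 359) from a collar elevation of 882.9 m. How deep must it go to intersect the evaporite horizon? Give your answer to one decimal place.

196.0 m

Let the plane be z = a·E + b·N + c.
Pick B−Pick A: −456a − 23b = −127;  Pick C−Pick A: −441a − 867b = 374.
Solving gives a = 0.308173, b = −0.588125.
Then c = 584 − a·1587 − b·730 = 524.26.
At (1213, 359): z_contact = 373.81 − 211.14 + 524.26 = 686.94 m.
Depth below ground = 882.9 − 686.94 = 196.0 m.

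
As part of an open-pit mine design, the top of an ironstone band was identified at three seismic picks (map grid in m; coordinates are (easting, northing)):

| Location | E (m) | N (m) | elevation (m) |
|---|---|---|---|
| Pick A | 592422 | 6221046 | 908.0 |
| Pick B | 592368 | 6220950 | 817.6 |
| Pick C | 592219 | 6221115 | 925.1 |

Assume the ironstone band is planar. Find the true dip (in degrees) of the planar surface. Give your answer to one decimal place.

40.5°

Let the plane be z = a·E + b·N + c.
Pick B−Pick A: −54a − 96b = −90.4;  Pick C−Pick A: −203a + 69b = 17.1.
Solving gives a = 0.19798, b = 0.83030.
Gradient magnitude |∇z| = √(a² + b²) = √(0.03920 + 0.68940) = 0.85358.
True dip = arctan(0.85358) = 40.5°, dipping toward SSW (azimuth ≈ 193°).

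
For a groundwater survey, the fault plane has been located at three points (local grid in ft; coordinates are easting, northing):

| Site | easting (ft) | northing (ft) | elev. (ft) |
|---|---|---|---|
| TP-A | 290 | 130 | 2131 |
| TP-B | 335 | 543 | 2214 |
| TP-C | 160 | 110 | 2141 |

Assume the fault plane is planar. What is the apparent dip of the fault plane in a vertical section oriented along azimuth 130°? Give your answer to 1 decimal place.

Two edge vectors: TP-A→TP-B = (45, 413, 83), TP-A→TP-C = (-130, -20, 10).
Normal n = (TP-A→TP-B) × (TP-A→TP-C) = (5790, -11240, 52790).
So ∂z/∂easting = −n_x/n_z = −0.10968 and ∂z/∂northing = −n_y/n_z = 0.21292.
Unit vector along 130° is (sin 130°, cos 130°) = (0.7660, -0.6428).
Slope in that direction = a·(0.7660) + b·(-0.6428) = −0.22088.
Apparent dip = arctan|0.22088| = 12.5° (true dip is 13.5°, so apparent ≤ true as expected).

12.5°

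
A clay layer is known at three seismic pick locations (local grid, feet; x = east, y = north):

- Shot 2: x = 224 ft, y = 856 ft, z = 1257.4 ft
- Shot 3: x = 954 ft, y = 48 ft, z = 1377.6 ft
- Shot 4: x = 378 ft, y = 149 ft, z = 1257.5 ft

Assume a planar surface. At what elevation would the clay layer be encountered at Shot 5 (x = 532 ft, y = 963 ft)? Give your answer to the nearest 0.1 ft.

Let the plane be z = a·x + b·y + c.
Shot 3−Shot 2: 730a − 808b = 120.2;  Shot 4−Shot 2: 154a − 707b = 0.1.
Solving gives a = 0.21676, b = 0.04707.
Then c = 1257.4 − a·224 − b·856 = 1168.55.
At (532, 963): z = 115.3 + 45.3 + 1168.55 = 1329.2 ft.

1329.2 ft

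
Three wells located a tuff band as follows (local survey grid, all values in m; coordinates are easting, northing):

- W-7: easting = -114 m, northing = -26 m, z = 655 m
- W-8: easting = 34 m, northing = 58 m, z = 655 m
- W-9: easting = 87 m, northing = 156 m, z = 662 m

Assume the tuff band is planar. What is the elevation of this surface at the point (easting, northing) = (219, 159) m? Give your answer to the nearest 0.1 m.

654.6 m

Two edge vectors: W-7→W-8 = (148, 84, 0), W-7→W-9 = (201, 182, 7).
Normal n = (W-7→W-8) × (W-7→W-9) = (588, -1036, 10052).
So ∂z/∂easting = −n_x/n_z = −0.05850 and ∂z/∂northing = −n_y/n_z = 0.10306.
Intercept c from W-7: 655 − 6.67 + 2.68 = 651.01.
At (219, 159): z = −12.8 + 16.4 + 651.01 = 654.6 m.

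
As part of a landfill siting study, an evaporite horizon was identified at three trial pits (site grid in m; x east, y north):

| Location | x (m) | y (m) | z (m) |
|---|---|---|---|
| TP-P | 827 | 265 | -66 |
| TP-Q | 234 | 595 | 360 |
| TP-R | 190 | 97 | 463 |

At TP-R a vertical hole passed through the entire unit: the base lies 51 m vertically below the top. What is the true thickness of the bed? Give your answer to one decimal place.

Let the plane be z = a·x + b·y + c.
TP-Q−TP-P: −593a + 330b = 426;  TP-R−TP-P: −637a − 168b = 529.
Solving gives a = −0.79442, b = −0.13664.
|∇z| = √(a²+b²) = 0.80608, so dip δ = arctan(0.80608) = 38.87°.
True thickness = vertical thickness × cos δ = 51 × cos 38.87° = 39.7 m.

39.7 m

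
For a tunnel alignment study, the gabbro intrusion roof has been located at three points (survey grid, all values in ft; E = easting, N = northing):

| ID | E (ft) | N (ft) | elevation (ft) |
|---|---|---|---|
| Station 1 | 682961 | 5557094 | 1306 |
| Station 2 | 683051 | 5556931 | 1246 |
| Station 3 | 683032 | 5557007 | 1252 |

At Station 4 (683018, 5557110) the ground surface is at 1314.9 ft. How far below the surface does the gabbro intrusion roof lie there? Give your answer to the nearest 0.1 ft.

Two edge vectors: Station 1→Station 2 = (90, -163, -60), Station 1→Station 3 = (71, -87, -54).
Normal n = (Station 1→Station 2) × (Station 1→Station 3) = (3582, 600, 3743).
So ∂z/∂E = −n_x/n_z = −0.956986375 and ∂z/∂N = −n_y/n_z = −0.160299225.
Intercept c from Station 1: 1306 + 653584.37 + 890797.86 = 1545688.23.
At (683018, 5557110): z_contact = −653638.92 − 890800.43 + 1545688.23 = 1248.89 ft.
Depth below ground = 1314.9 − 1248.89 = 66.0 ft.

66.0 ft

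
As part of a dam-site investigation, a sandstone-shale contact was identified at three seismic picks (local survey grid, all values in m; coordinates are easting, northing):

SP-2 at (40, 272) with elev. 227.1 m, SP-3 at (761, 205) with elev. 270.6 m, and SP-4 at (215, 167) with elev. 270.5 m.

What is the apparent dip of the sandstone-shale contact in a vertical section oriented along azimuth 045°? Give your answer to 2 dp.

Two edge vectors: SP-2→SP-3 = (721, -67, 43.5), SP-2→SP-4 = (175, -105, 43.4).
Normal n = (SP-2→SP-3) × (SP-2→SP-4) = (1659.7, -23678.9, -63980).
So ∂z/∂easting = −n_x/n_z = 0.02594 and ∂z/∂northing = −n_y/n_z = −0.37010.
Unit vector along 045° is (sin 45°, cos 45°) = (0.7071, 0.7071).
Slope in that direction = a·(0.7071) + b·(0.7071) = −0.24336.
Apparent dip = arctan|0.24336| = 13.68° (true dip is 20.4°, so apparent ≤ true as expected).

13.68°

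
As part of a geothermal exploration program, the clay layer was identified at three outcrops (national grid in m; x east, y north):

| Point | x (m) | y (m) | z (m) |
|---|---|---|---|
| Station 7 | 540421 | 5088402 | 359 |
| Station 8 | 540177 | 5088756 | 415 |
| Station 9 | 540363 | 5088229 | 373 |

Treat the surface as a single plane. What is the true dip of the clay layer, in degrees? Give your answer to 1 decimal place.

Two edge vectors: Station 7→Station 8 = (-244, 354, 56), Station 7→Station 9 = (-58, -173, 14).
Normal n = (Station 7→Station 8) × (Station 7→Station 9) = (14644, 168, 62744).
So ∂z/∂x = −n_x/n_z = −0.23339 and ∂z/∂y = −n_y/n_z = −0.00268.
Gradient magnitude |∇z| = √(a² + b²) = √(0.05447 + 0.00001) = 0.23341.
True dip = arctan(0.23341) = 13.1°, dipping toward E (azimuth ≈ 089°).

13.1°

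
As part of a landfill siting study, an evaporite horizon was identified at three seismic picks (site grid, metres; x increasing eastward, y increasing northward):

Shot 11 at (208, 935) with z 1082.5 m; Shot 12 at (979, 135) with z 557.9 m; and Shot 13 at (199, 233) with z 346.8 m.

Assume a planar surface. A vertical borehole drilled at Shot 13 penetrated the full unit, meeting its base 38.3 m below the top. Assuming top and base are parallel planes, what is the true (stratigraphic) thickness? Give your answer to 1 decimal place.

Let the plane be z = a·x + b·y + c.
Shot 12−Shot 11: 771a − 800b = −524.6;  Shot 13−Shot 11: −9a − 702b = −735.7.
Solving gives a = 0.40167, b = 1.04286.
|∇z| = √(a²+b²) = 1.11754, so dip δ = arctan(1.11754) = 48.18°.
True thickness = vertical thickness × cos δ = 38.3 × cos 48.18° = 25.5 m.

25.5 m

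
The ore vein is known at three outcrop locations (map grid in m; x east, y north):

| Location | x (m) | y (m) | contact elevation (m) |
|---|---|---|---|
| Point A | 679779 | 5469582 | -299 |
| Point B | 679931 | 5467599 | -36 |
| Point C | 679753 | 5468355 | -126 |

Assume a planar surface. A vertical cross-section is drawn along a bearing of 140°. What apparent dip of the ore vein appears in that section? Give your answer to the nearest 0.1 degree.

Two edge vectors: Point A→Point B = (152, -1983, 263), Point A→Point C = (-26, -1227, 173).
Normal n = (Point A→Point B) × (Point A→Point C) = (-20358, -33134, -238062).
So ∂z/∂x = −n_x/n_z = −0.08552 and ∂z/∂y = −n_y/n_z = −0.13918.
Unit vector along 140° is (sin 140°, cos 140°) = (0.6428, -0.7660).
Slope in that direction = a·(0.6428) + b·(-0.7660) = 0.05165.
Apparent dip = arctan|0.05165| = 3.0° (true dip is 9.3°, so apparent ≤ true as expected).

3.0°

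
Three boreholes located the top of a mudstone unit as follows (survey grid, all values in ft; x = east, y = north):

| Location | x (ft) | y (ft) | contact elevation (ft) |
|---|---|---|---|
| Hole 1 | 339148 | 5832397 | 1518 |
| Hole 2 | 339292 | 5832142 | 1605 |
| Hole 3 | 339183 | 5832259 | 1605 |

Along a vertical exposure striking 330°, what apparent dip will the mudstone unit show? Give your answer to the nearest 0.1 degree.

Two edge vectors: Hole 1→Hole 2 = (144, -255, 87), Hole 1→Hole 3 = (35, -138, 87).
Normal n = (Hole 1→Hole 2) × (Hole 1→Hole 3) = (-10179, -9483, -10947).
So ∂z/∂x = −n_x/n_z = −0.92984 and ∂z/∂y = −n_y/n_z = −0.86626.
Unit vector along 330° is (sin 330°, cos 330°) = (-0.5000, 0.8660).
Slope in that direction = a·(-0.5000) + b·(0.8660) = −0.28529.
Apparent dip = arctan|0.28529| = 15.9° (true dip is 51.8°, so apparent ≤ true as expected).

15.9°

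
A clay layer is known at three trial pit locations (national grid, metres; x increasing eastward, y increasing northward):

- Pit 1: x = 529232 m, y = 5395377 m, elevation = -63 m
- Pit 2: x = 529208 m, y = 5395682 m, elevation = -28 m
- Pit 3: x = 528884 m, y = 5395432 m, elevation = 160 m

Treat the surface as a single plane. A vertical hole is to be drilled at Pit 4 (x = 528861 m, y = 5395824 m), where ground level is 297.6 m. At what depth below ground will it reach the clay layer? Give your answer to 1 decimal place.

Two edge vectors: Pit 1→Pit 2 = (-24, 305, 35), Pit 1→Pit 3 = (-348, 55, 223).
Normal n = (Pit 1→Pit 2) × (Pit 1→Pit 3) = (66090, -6828, 104820).
So ∂z/∂x = −n_x/n_z = −0.630509445 and ∂z/∂y = −n_y/n_z = 0.065140240.
Intercept c from Pit 1: -63 + 333685.77 − 351456.15 = −17833.38.
At (528861, 5395824): z_contact = −333451.86 + 351485.27 − 17833.38 = 200.04 m.
Depth below ground = 297.6 − 200.04 = 97.6 m.

97.6 m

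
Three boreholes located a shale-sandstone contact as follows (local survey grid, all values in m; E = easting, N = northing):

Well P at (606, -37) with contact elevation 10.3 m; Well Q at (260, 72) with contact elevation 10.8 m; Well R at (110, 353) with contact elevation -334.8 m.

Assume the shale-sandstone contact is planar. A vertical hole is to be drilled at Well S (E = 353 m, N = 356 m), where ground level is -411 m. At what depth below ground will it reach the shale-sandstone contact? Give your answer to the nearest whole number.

42 m

Let the plane be z = a·E + b·N + c.
Well Q−Well P: −346a + 109b = 0.5;  Well R−Well P: −496a + 390b = −345.1.
Solving gives a = −0.46752, b = −1.47946.
Then c = 10.3 − a·606 − b·-37 = 238.88.
At (353, 356): z_contact = −165.0 − 526.7 + 238.88 = -452.8 m.
Depth below ground = -411 − (-452.8) = 42 m.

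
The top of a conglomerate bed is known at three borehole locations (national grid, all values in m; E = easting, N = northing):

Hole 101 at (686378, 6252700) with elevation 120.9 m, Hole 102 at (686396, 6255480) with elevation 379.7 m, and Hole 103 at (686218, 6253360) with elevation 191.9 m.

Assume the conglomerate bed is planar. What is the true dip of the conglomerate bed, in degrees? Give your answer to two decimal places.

Let the plane be z = a·E + b·N + c.
Hole 102−Hole 101: 18a + 2780b = 258.8;  Hole 103−Hole 101: −160a + 660b = 71.
Solving gives a = −0.05819, b = 0.09347.
Gradient magnitude |∇z| = √(a² + b²) = √(0.00339 + 0.00874) = 0.11010.
True dip = arctan(0.11010) = 6.28°, dipping toward SSE (azimuth ≈ 148°).

6.28°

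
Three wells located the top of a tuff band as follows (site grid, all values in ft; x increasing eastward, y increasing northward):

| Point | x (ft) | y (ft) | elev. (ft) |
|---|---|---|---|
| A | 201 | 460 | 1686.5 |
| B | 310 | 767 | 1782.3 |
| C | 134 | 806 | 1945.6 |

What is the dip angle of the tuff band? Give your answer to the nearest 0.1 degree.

Two edge vectors: A→B = (109, 307, 95.8), A→C = (-67, 346, 259.1).
Normal n = (A→B) × (A→C) = (46396.9, -34660.5, 58283).
So ∂z/∂x = −n_x/n_z = −0.79606 and ∂z/∂y = −n_y/n_z = 0.59469.
Gradient magnitude |∇z| = √(a² + b²) = √(0.63372 + 0.35366) = 0.99367.
True dip = arctan(0.99367) = 44.8°, dipping toward SE (azimuth ≈ 127°).

44.8°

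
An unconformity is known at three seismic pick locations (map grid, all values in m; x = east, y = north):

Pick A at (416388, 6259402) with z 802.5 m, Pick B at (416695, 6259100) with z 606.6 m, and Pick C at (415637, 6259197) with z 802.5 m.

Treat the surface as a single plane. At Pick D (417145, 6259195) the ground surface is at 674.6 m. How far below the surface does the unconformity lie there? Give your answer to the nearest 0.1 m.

Let the plane be z = a·x + b·y + c.
Pick B−Pick A: 307a − 302b = −195.9;  Pick C−Pick A: −751a − 205b = 0.
Solving gives a = −0.138606736, b = 0.507773947.
Then c = 802.5 − a·416388 − b·6259402 = −3119844.58.
At (417145, 6259195): z_contact = −57819.11 + 3178256.15 − 3119844.58 = 592.47 m.
Depth below ground = 674.6 − 592.47 = 82.1 m.

82.1 m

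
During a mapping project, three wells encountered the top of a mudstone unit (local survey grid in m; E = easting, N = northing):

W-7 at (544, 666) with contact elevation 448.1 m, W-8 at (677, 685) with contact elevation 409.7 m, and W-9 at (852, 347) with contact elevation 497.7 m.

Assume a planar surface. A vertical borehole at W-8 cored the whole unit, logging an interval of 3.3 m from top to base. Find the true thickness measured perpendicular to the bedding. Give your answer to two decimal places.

3.01 m

Two edge vectors: W-7→W-8 = (133, 19, -38.4), W-7→W-9 = (308, -319, 49.6).
Normal n = (W-7→W-8) × (W-7→W-9) = (-11307.2, -18424, -48279).
So ∂z/∂E = −n_x/n_z = −0.23421 and ∂z/∂N = −n_y/n_z = −0.38162.
|∇z| = √(a²+b²) = 0.44775, so dip δ = arctan(0.44775) = 24.12°.
True thickness = vertical thickness × cos δ = 3.3 × cos 24.12° = 3.01 m.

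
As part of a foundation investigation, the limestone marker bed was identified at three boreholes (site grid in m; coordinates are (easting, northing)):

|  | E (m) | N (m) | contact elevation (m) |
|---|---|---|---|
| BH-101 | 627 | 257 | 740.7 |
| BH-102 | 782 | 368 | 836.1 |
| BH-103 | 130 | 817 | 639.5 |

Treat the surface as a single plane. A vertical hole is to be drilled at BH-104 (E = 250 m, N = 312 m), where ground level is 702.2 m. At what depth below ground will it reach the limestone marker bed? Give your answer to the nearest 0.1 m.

Let the plane be z = a·E + b·N + c.
BH-102−BH-101: 155a + 111b = 95.4;  BH-103−BH-101: −497a + 560b = −101.2.
Solving gives a = 0.45544, b = 0.22349.
Then c = 740.7 − a·627 − b·257 = 397.70.
At (250, 312): z_contact = 113.86 + 69.73 + 397.70 = 581.29 m.
Depth below ground = 702.2 − 581.29 = 120.9 m.

120.9 m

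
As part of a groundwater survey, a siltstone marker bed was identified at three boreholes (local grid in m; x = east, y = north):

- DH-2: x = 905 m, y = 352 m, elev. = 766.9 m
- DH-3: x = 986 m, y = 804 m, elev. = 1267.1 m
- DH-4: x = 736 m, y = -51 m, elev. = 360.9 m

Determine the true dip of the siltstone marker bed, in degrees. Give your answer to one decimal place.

Let the plane be z = a·x + b·y + c.
DH-3−DH-2: 81a + 452b = 500.2;  DH-4−DH-2: −169a − 403b = −406.
Solving gives a = −0.41304, b = 1.18066.
Gradient magnitude |∇z| = √(a² + b²) = √(0.17061 + 1.39395) = 1.25082.
True dip = arctan(1.25082) = 51.4°, dipping toward SSE (azimuth ≈ 161°).

51.4°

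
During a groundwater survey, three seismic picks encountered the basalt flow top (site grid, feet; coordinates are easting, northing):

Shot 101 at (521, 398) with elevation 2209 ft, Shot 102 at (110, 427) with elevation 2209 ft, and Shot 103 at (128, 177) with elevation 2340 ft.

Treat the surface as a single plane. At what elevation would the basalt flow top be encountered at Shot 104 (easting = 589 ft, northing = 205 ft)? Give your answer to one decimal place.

Two edge vectors: Shot 101→Shot 102 = (-411, 29, 0), Shot 101→Shot 103 = (-393, -221, 131).
Normal n = (Shot 101→Shot 102) × (Shot 101→Shot 103) = (3799, 53841, 102228).
So ∂z/∂easting = −n_x/n_z = −0.03716 and ∂z/∂northing = −n_y/n_z = −0.52668.
Intercept c from Shot 101: 2209 + 19.36 + 209.62 = 2437.98.
At (589, 205): z = −21.9 − 108.0 + 2437.98 = 2308.1 ft.

2308.1 ft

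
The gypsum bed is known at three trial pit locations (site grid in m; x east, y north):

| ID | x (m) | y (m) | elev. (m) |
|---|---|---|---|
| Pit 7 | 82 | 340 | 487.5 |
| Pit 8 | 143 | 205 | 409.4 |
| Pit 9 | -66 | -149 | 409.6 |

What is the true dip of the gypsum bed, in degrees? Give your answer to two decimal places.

Two edge vectors: Pit 7→Pit 8 = (61, -135, -78.1), Pit 7→Pit 9 = (-148, -489, -77.9).
Normal n = (Pit 7→Pit 8) × (Pit 7→Pit 9) = (-27674.4, 16310.7, -49809).
So ∂z/∂x = −n_x/n_z = −0.55561 and ∂z/∂y = −n_y/n_z = 0.32746.
Gradient magnitude |∇z| = √(a² + b²) = √(0.30870 + 0.10723) = 0.64493.
True dip = arctan(0.64493) = 32.82°, dipping toward ESE (azimuth ≈ 121°).

32.82°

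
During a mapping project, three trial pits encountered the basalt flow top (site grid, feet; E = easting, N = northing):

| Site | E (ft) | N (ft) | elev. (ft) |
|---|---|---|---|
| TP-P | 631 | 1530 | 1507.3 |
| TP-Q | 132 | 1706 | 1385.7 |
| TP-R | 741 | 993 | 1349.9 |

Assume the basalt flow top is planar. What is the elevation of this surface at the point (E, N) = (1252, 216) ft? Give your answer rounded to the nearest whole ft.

1254 ft

Let the plane be z = a·E + b·N + c.
TP-Q−TP-P: −499a + 176b = −121.6;  TP-R−TP-P: 110a − 537b = −157.4.
Solving gives a = 0.37410, b = 0.36974.
Then c = 1507.3 − a·631 − b·1530 = 705.54.
At (1252, 216): z = 468.4 + 79.9 + 705.54 = 1253.8 ft.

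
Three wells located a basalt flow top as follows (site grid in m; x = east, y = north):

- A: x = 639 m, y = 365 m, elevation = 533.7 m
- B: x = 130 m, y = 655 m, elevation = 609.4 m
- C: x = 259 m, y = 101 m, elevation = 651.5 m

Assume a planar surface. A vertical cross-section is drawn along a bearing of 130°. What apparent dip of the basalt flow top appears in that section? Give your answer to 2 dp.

5.01°

Two edge vectors: A→B = (-509, 290, 75.7), A→C = (-380, -264, 117.8).
Normal n = (A→B) × (A→C) = (54146.8, 31194.2, 244576).
So ∂z/∂x = −n_x/n_z = −0.22139 and ∂z/∂y = −n_y/n_z = −0.12754.
Unit vector along 130° is (sin 130°, cos 130°) = (0.7660, -0.6428).
Slope in that direction = a·(0.7660) + b·(-0.6428) = −0.08761.
Apparent dip = arctan|0.08761| = 5.01° (true dip is 14.3°, so apparent ≤ true as expected).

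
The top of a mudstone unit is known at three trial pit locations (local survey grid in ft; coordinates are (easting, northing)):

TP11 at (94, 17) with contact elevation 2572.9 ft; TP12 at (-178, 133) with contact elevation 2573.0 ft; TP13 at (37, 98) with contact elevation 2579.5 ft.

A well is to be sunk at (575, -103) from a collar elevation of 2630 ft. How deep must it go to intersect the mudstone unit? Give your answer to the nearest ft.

Two edge vectors: TP11→TP12 = (-272, 116, 0.1), TP11→TP13 = (-57, 81, 6.6).
Normal n = (TP11→TP12) × (TP11→TP13) = (757.5, 1789.5, -15420).
So ∂z/∂E = −n_x/n_z = 0.04912 and ∂z/∂N = −n_y/n_z = 0.11605.
Intercept c from TP11: 2572.9 − 4.62 − 1.97 = 2566.31.
At (575, -103): z_contact = 28.2 − 12.0 + 2566.31 = 2582.6 ft.
Depth below ground = 2630 − 2582.6 = 47 ft.

47 ft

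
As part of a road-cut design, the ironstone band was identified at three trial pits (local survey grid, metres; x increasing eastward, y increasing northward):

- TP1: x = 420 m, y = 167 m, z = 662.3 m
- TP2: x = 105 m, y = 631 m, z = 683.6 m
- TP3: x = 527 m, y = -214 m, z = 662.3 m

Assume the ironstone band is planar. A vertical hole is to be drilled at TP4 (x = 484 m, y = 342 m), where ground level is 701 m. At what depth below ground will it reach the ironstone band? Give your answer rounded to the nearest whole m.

52 m

Let the plane be z = a·x + b·y + c.
TP2−TP1: −315a + 464b = 21.3;  TP3−TP1: 107a − 381b = 0.
Solving gives a = −0.11533, b = −0.03239.
Then c = 662.3 − a·420 − b·167 = 716.15.
At (484, 342): z_contact = −55.8 − 11.1 + 716.15 = 649.3 m.
Depth below ground = 701 − 649.3 = 52 m.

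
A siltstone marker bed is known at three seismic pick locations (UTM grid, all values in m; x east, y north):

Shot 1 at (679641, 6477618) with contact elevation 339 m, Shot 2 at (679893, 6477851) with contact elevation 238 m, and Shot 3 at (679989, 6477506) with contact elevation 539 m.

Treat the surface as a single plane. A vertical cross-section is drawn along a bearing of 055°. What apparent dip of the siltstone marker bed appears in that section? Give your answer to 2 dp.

10.45°

Two edge vectors: Shot 1→Shot 2 = (252, 233, -101), Shot 1→Shot 3 = (348, -112, 200).
Normal n = (Shot 1→Shot 2) × (Shot 1→Shot 3) = (35288, -85548, -109308).
So ∂z/∂x = −n_x/n_z = 0.32283 and ∂z/∂y = −n_y/n_z = −0.78263.
Unit vector along 055° is (sin 55°, cos 55°) = (0.8192, 0.5736).
Slope in that direction = a·(0.8192) + b·(0.5736) = −0.18445.
Apparent dip = arctan|0.18445| = 10.45° (true dip is 40.3°, so apparent ≤ true as expected).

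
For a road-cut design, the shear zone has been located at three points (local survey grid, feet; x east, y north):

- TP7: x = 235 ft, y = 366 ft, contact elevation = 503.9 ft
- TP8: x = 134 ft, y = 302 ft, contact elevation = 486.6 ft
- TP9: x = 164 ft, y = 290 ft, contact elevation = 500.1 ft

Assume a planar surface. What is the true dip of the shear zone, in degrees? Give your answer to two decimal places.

Let the plane be z = a·x + b·y + c.
TP8−TP7: −101a − 64b = −17.3;  TP9−TP7: −71a − 76b = −3.8.
Solving gives a = 0.34215, b = −0.26964.
Gradient magnitude |∇z| = √(a² + b²) = √(0.11706 + 0.07270) = 0.43562.
True dip = arctan(0.43562) = 23.54°, dipping toward NW (azimuth ≈ 308°).

23.54°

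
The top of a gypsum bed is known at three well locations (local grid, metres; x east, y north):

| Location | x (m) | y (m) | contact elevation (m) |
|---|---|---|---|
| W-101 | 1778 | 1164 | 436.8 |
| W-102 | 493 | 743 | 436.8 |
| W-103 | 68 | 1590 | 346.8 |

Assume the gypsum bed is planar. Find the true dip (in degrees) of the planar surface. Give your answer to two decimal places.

5.49°

Two edge vectors: W-101→W-102 = (-1285, -421, 0), W-101→W-103 = (-1710, 426, -90).
Normal n = (W-101→W-102) × (W-101→W-103) = (37890, -115650, -1267320).
So ∂z/∂x = −n_x/n_z = 0.02990 and ∂z/∂y = −n_y/n_z = −0.09126.
Gradient magnitude |∇z| = √(a² + b²) = √(0.00089 + 0.00833) = 0.09603.
True dip = arctan(0.09603) = 5.49°, dipping toward NNW (azimuth ≈ 342°).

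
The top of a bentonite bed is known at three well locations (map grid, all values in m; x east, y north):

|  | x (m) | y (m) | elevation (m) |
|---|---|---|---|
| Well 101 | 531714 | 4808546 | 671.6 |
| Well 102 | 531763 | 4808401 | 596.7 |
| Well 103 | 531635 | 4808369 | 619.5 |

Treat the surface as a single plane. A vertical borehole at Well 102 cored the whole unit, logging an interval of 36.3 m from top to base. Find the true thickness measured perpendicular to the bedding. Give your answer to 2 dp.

32.37 m

Two edge vectors: Well 101→Well 102 = (49, -145, -74.9), Well 101→Well 103 = (-79, -177, -52.1).
Normal n = (Well 101→Well 102) × (Well 101→Well 103) = (-5702.8, 8470, -20128).
So ∂z/∂x = −n_x/n_z = −0.28333 and ∂z/∂y = −n_y/n_z = 0.42081.
|∇z| = √(a²+b²) = 0.50730, so dip δ = arctan(0.50730) = 26.90°.
True thickness = vertical thickness × cos δ = 36.3 × cos 26.90° = 32.37 m.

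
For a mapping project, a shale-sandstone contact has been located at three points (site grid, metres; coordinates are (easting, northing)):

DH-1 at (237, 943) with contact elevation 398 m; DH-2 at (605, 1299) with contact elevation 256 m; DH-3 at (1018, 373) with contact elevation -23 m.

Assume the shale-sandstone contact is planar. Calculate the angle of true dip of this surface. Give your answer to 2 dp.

Two edge vectors: DH-1→DH-2 = (368, 356, -142), DH-1→DH-3 = (781, -570, -421).
Normal n = (DH-1→DH-2) × (DH-1→DH-3) = (-230816, 44026, -487796).
So ∂z/∂E = −n_x/n_z = −0.47318 and ∂z/∂N = −n_y/n_z = 0.09025.
Gradient magnitude |∇z| = √(a² + b²) = √(0.22390 + 0.00815) = 0.48171.
True dip = arctan(0.48171) = 25.72°, dipping toward E (azimuth ≈ 101°).

25.72°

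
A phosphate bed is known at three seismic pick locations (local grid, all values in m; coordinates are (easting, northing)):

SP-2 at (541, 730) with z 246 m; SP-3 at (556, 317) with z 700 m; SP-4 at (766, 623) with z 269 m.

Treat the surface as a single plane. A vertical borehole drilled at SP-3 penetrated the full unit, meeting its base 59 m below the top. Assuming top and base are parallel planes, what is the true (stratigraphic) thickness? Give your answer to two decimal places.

Two edge vectors: SP-2→SP-3 = (15, -413, 454), SP-2→SP-4 = (225, -107, 23).
Normal n = (SP-2→SP-3) × (SP-2→SP-4) = (39079, 101805, 91320).
So ∂z/∂E = −n_x/n_z = −0.42793 and ∂z/∂N = −n_y/n_z = −1.11482.
|∇z| = √(a²+b²) = 1.19413, so dip δ = arctan(1.19413) = 50.06°.
True thickness = vertical thickness × cos δ = 59 × cos 50.06° = 37.88 m.

37.88 m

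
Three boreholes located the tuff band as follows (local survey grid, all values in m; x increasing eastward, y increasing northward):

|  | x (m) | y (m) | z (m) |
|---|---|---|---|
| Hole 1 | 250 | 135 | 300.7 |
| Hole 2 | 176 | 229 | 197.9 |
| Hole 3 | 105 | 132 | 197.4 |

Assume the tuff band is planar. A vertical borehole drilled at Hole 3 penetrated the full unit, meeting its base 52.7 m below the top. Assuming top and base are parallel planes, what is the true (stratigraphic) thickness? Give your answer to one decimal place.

Let the plane be z = a·x + b·y + c.
Hole 2−Hole 1: −74a + 94b = −102.8;  Hole 3−Hole 1: −145a − 3b = −103.3.
Solving gives a = 0.72326, b = −0.52424.
|∇z| = √(a²+b²) = 0.89327, so dip δ = arctan(0.89327) = 41.77°.
True thickness = vertical thickness × cos δ = 52.7 × cos 41.77° = 39.3 m.

39.3 m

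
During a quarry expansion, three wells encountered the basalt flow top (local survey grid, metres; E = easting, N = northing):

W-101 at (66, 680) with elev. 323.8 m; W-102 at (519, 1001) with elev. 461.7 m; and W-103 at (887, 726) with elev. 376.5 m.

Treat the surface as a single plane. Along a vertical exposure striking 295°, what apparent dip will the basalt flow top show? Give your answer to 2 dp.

Let the plane be z = a·E + b·N + c.
W-102−W-101: 453a + 321b = 137.9;  W-103−W-101: 821a + 46b = 52.7.
Solving gives a = 0.04356, b = 0.36812.
Unit vector along 295° is (sin 295°, cos 295°) = (-0.9063, 0.4226).
Slope in that direction = a·(-0.9063) + b·(0.4226) = 0.11609.
Apparent dip = arctan|0.11609| = 6.62° (true dip is 20.3°, so apparent ≤ true as expected).

6.62°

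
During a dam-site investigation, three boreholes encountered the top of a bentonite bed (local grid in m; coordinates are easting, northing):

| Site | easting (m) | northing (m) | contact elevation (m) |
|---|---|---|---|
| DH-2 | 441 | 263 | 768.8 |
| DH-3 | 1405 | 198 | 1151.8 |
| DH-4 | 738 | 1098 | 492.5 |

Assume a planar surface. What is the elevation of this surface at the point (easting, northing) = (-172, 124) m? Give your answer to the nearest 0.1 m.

Two edge vectors: DH-2→DH-3 = (964, -65, 383), DH-2→DH-4 = (297, 835, -276.3).
Normal n = (DH-2→DH-3) × (DH-2→DH-4) = (-301845.5, 380104.2, 824245).
So ∂z/∂easting = −n_x/n_z = 0.366208 and ∂z/∂northing = −n_y/n_z = −0.461154.
Intercept c from DH-2: 768.8 − 161.50 + 121.28 = 728.59.
At (-172, 124): z = −63.0 − 57.2 + 728.59 = 608.4 m.

608.4 m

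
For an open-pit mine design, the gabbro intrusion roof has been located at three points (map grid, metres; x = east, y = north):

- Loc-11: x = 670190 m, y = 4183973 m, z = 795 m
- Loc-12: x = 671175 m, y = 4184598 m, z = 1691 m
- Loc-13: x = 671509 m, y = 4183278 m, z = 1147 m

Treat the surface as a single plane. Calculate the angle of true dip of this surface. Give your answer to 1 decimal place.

38.2°

Let the plane be z = a·x + b·y + c.
Loc-12−Loc-11: 985a + 625b = 896;  Loc-13−Loc-11: 1319a − 695b = 352.
Solving gives a = 0.55848, b = 0.55343.
Gradient magnitude |∇z| = √(a² + b²) = √(0.31190 + 0.30629) = 0.78625.
True dip = arctan(0.78625) = 38.2°, dipping toward SW (azimuth ≈ 225°).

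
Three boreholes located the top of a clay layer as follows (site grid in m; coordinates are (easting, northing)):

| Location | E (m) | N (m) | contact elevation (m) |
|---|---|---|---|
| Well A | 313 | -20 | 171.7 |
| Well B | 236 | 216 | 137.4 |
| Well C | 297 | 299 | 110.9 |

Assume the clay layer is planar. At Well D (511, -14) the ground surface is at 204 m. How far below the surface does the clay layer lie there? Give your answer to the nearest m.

66 m

Let the plane be z = a·E + b·N + c.
Well B−Well A: −77a + 236b = −34.3;  Well C−Well A: −16a + 319b = −60.8.
Solving gives a = −0.16391, b = −0.19882.
Then c = 171.7 − a·313 − b·-20 = 219.03.
At (511, -14): z_contact = −83.8 + 2.8 + 219.03 = 138.1 m.
Depth below ground = 204 − 138.1 = 66 m.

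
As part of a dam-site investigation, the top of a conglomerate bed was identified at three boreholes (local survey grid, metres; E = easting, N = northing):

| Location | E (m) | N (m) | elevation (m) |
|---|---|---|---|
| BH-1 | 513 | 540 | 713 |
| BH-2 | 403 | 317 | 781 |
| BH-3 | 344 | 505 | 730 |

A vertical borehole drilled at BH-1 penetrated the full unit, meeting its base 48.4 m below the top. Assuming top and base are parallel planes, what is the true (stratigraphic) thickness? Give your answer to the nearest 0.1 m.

46.5 m

Two edge vectors: BH-1→BH-2 = (-110, -223, 68), BH-1→BH-3 = (-169, -35, 17).
Normal n = (BH-1→BH-2) × (BH-1→BH-3) = (-1411, -9622, -33837).
So ∂z/∂E = −n_x/n_z = −0.04170 and ∂z/∂N = −n_y/n_z = −0.28436.
|∇z| = √(a²+b²) = 0.28740, so dip δ = arctan(0.28740) = 16.03°.
True thickness = vertical thickness × cos δ = 48.4 × cos 16.03° = 46.5 m.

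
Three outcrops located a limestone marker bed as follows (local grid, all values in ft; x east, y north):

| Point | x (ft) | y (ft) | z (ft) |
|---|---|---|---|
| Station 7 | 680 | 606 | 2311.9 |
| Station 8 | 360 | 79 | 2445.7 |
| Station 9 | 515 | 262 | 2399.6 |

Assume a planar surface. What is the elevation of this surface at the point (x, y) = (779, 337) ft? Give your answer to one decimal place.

2382.4 ft

Two edge vectors: Station 7→Station 8 = (-320, -527, 133.8), Station 7→Station 9 = (-165, -344, 87.7).
Normal n = (Station 7→Station 8) × (Station 7→Station 9) = (-190.7, 5987, 23125).
So ∂z/∂x = −n_x/n_z = 0.00825 and ∂z/∂y = −n_y/n_z = −0.25890.
Intercept c from Station 7: 2311.9 − 5.61 + 156.89 = 2463.18.
At (779, 337): z = 6.4 − 87.2 + 2463.18 = 2382.4 ft.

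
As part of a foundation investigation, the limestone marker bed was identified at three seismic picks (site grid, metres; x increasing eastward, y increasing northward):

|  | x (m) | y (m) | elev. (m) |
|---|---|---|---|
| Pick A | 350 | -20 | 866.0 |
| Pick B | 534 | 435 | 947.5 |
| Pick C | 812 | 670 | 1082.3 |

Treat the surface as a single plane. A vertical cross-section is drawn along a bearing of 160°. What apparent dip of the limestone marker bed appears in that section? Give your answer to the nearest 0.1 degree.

Two edge vectors: Pick A→Pick B = (184, 455, 81.5), Pick A→Pick C = (462, 690, 216.3).
Normal n = (Pick A→Pick B) × (Pick A→Pick C) = (42181.5, -2146.2, -83250).
So ∂z/∂x = −n_x/n_z = 0.50668 and ∂z/∂y = −n_y/n_z = −0.02578.
Unit vector along 160° is (sin 160°, cos 160°) = (0.3420, -0.9397).
Slope in that direction = a·(0.3420) + b·(-0.9397) = 0.19752.
Apparent dip = arctan|0.19752| = 11.2° (true dip is 26.9°, so apparent ≤ true as expected).

11.2°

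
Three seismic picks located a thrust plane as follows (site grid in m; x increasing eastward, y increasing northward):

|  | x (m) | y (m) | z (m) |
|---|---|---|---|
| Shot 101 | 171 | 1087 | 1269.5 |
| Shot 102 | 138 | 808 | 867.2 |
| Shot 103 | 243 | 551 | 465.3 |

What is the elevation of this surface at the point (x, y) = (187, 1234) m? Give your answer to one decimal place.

1481.8 m

Let the plane be z = a·x + b·y + c.
Shot 102−Shot 101: −33a − 279b = −402.3;  Shot 103−Shot 101: 72a − 536b = −804.2.
Solving gives a = −0.231337, b = 1.469298.
Then c = 1269.5 − a·171 − b·1087 = −288.07.
At (187, 1234): z = −43.3 + 1813.1 − 288.07 = 1481.8 m.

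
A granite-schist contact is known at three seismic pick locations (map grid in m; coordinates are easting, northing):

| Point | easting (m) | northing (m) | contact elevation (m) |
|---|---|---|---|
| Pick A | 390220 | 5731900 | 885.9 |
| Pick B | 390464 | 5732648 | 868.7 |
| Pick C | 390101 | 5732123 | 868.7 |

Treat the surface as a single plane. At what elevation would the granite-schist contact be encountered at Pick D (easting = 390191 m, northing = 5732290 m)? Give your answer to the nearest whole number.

Let the plane be z = a·easting + b·northing + c.
Pick B−Pick A: 244a + 748b = −17.2;  Pick C−Pick A: −119a + 223b = −17.2.
Solving gives a = 0.06296017, b = −0.04353246.
Then c = 885.9 − a·390220 − b·5731900 = 225841.31.
At (390191, 5732290): z = 24566.5 − 249540.7 + 225841.31 = 867.1 m.

867 m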